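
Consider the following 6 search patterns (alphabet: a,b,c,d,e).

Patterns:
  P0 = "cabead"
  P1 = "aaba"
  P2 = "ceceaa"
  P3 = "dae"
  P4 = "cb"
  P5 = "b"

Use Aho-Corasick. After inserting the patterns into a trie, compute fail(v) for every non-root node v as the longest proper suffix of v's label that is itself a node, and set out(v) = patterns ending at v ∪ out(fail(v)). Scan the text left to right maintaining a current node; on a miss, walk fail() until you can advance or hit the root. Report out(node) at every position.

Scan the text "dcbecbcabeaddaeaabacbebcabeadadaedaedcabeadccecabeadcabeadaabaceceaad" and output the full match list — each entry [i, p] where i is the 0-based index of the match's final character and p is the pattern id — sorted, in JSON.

Build automaton:
Trie nodes:
  0='ε' goto a→7 b→20 c→1 d→16
  1='c' goto a→2 b→19 e→11
  2='ca' goto b→3
  3='cab' goto e→4
  4='cabe' goto a→5
  5='cabea' goto d→6
  6='cabead' goto ·  ←P0
  7='a' goto a→8
  8='aa' goto b→9
  9='aab' goto a→10
  10='aaba' goto ·  ←P1
  11='ce' goto c→12
  12='cec' goto e→13
  13='cece' goto a→14
  14='cecea' goto a→15
  15='ceceaa' goto ·  ←P2
  16='d' goto a→17
  17='da' goto e→18
  18='dae' goto ·  ←P3
  19='cb' goto ·  ←P4
  20='b' goto ·  ←P5

Failure links (BFS by depth):
  fail(1) 'c': from fail(0)=0 chase 'c': 0 ⇒ 0;  out=∅∪out(0)=∅
  fail(7) 'a': from fail(0)=0 chase 'a': 0 ⇒ 0;  out=∅∪out(0)=∅
  fail(16) 'd': from fail(0)=0 chase 'd': 0 ⇒ 0;  out=∅∪out(0)=∅
  fail(20) 'b': from fail(0)=0 chase 'b': 0 ⇒ 0;  out={5}∪out(0)={5}
  fail(2) 'ca': from fail(1)=0 chase 'a': 0 ⇒ 7;  out=∅∪out(7)=∅
  fail(8) 'aa': from fail(7)=0 chase 'a': 0 ⇒ 7;  out=∅∪out(7)=∅
  fail(11) 'ce': from fail(1)=0 chase 'e': 0 ⇒ 0;  out=∅∪out(0)=∅
  fail(17) 'da': from fail(16)=0 chase 'a': 0 ⇒ 7;  out=∅∪out(7)=∅
  fail(19) 'cb': from fail(1)=0 chase 'b': 0 ⇒ 20;  out={4}∪out(20)={4,5}
  fail(3) 'cab': from fail(2)=7 chase 'b': 7→0 ⇒ 20;  out=∅∪out(20)={5}
  fail(9) 'aab': from fail(8)=7 chase 'b': 7→0 ⇒ 20;  out=∅∪out(20)={5}
  fail(12) 'cec': from fail(11)=0 chase 'c': 0 ⇒ 1;  out=∅∪out(1)=∅
  fail(18) 'dae': from fail(17)=7 chase 'e': 7→0 ⇒ 0;  out={3}∪out(0)={3}
  fail(4) 'cabe': from fail(3)=20 chase 'e': 20→0 ⇒ 0;  out=∅∪out(0)=∅
  fail(10) 'aaba': from fail(9)=20 chase 'a': 20→0 ⇒ 7;  out={1}∪out(7)={1}
  fail(13) 'cece': from fail(12)=1 chase 'e': 1 ⇒ 11;  out=∅∪out(11)=∅
  fail(5) 'cabea': from fail(4)=0 chase 'a': 0 ⇒ 7;  out=∅∪out(7)=∅
  fail(14) 'cecea': from fail(13)=11 chase 'a': 11→0 ⇒ 7;  out=∅∪out(7)=∅
  fail(6) 'cabead': from fail(5)=7 chase 'd': 7→0 ⇒ 16;  out={0}∪out(16)={0}
  fail(15) 'ceceaa': from fail(14)=7 chase 'a': 7 ⇒ 8;  out={2}∪out(8)={2}

Run:
[0] read 'd'  n0⇒n16
[1] read 'c'  n16⇒n1 (fail-walked)
[2] read 'b'  n1⇒n19  → match P4@[1:2],P5@[2:2]
[3] read 'e'  n19⇒n0 (fail-walked)
[4] read 'c'  n0⇒n1
[5] read 'b'  n1⇒n19  → match P4@[4:5],P5@[5:5]
[6] read 'c'  n19⇒n1 (fail-walked)
[7] read 'a'  n1⇒n2
[8] read 'b'  n2⇒n3  → match P5@[8:8]
[9] read 'e'  n3⇒n4
[10] read 'a'  n4⇒n5
[11] read 'd'  n5⇒n6  → match P0@[6:11]
[12] read 'd'  n6⇒n16 (fail-walked)
[13] read 'a'  n16⇒n17
[14] read 'e'  n17⇒n18  → match P3@[12:14]
[15] read 'a'  n18⇒n7 (fail-walked)
[16] read 'a'  n7⇒n8
[17] read 'b'  n8⇒n9  → match P5@[17:17]
[18] read 'a'  n9⇒n10  → match P1@[15:18]
[19] read 'c'  n10⇒n1 (fail-walked)
[20] read 'b'  n1⇒n19  → match P4@[19:20],P5@[20:20]
[21] read 'e'  n19⇒n0 (fail-walked)
[22] read 'b'  n0⇒n20  → match P5@[22:22]
[23] read 'c'  n20⇒n1 (fail-walked)
[24] read 'a'  n1⇒n2
[25] read 'b'  n2⇒n3  → match P5@[25:25]
[26] read 'e'  n3⇒n4
[27] read 'a'  n4⇒n5
[28] read 'd'  n5⇒n6  → match P0@[23:28]
[29] read 'a'  n6⇒n17 (fail-walked)
[30] read 'd'  n17⇒n16 (fail-walked)
[31] read 'a'  n16⇒n17
[32] read 'e'  n17⇒n18  → match P3@[30:32]
[33] read 'd'  n18⇒n16 (fail-walked)
[34] read 'a'  n16⇒n17
[35] read 'e'  n17⇒n18  → match P3@[33:35]
[36] read 'd'  n18⇒n16 (fail-walked)
[37] read 'c'  n16⇒n1 (fail-walked)
[38] read 'a'  n1⇒n2
[39] read 'b'  n2⇒n3  → match P5@[39:39]
[40] read 'e'  n3⇒n4
[41] read 'a'  n4⇒n5
[42] read 'd'  n5⇒n6  → match P0@[37:42]
[43] read 'c'  n6⇒n1 (fail-walked)
[44] read 'c'  n1⇒n1 (fail-walked)
[45] read 'e'  n1⇒n11
[46] read 'c'  n11⇒n12
[47] read 'a'  n12⇒n2 (fail-walked)
[48] read 'b'  n2⇒n3  → match P5@[48:48]
[49] read 'e'  n3⇒n4
[50] read 'a'  n4⇒n5
[51] read 'd'  n5⇒n6  → match P0@[46:51]
[52] read 'c'  n6⇒n1 (fail-walked)
[53] read 'a'  n1⇒n2
[54] read 'b'  n2⇒n3  → match P5@[54:54]
[55] read 'e'  n3⇒n4
[56] read 'a'  n4⇒n5
[57] read 'd'  n5⇒n6  → match P0@[52:57]
[58] read 'a'  n6⇒n17 (fail-walked)
[59] read 'a'  n17⇒n8 (fail-walked)
[60] read 'b'  n8⇒n9  → match P5@[60:60]
[61] read 'a'  n9⇒n10  → match P1@[58:61]
[62] read 'c'  n10⇒n1 (fail-walked)
[63] read 'e'  n1⇒n11
[64] read 'c'  n11⇒n12
[65] read 'e'  n12⇒n13
[66] read 'a'  n13⇒n14
[67] read 'a'  n14⇒n15  → match P2@[62:67]
[68] read 'd'  n15⇒n16 (fail-walked)

Result: [[2,4],[2,5],[5,4],[5,5],[8,5],[11,0],[14,3],[17,5],[18,1],[20,4],[20,5],[22,5],[25,5],[28,0],[32,3],[35,3],[39,5],[42,0],[48,5],[51,0],[54,5],[57,0],[60,5],[61,1],[67,2]]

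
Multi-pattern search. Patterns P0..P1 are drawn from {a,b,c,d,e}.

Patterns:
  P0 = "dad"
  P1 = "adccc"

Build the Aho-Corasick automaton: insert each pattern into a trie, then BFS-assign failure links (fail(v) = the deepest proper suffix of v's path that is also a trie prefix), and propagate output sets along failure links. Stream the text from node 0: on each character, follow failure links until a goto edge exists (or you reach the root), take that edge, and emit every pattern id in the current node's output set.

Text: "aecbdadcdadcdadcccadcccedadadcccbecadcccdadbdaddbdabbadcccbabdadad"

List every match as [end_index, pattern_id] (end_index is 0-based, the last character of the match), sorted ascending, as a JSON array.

Build:
Trie nodes:
  n0 'ε': a→4 d→1
  n1 'd': a→2
  n2 'da': d→3
  n3 'dad': ·  ←P0
  n4 'a': d→5
  n5 'ad': c→6
  n6 'adc': c→7
  n7 'adcc': c→8
  n8 'adccc': ·  ←P1

BFS fail/out derivation:
  n1('d'): parent n0 fail=0; on 'd' 0 → fail=0;  out ∅∪∅=∅
  n4('a'): parent n0 fail=0; on 'a' 0 → fail=0;  out ∅∪∅=∅
  n2('da'): parent n1 fail=0; on 'a' 0 → fail=4;  out ∅∪∅=∅
  n5('ad'): parent n4 fail=0; on 'd' 0 → fail=1;  out ∅∪∅=∅
  n3('dad'): parent n2 fail=4; on 'd' 4 → fail=5;  out {0}∪∅={0}
  n6('adc'): parent n5 fail=1; on 'c' 1→0 → fail=0;  out ∅∪∅=∅
  n7('adcc'): parent n6 fail=0; on 'c' 0 → fail=0;  out ∅∪∅=∅
  n8('adccc'): parent n7 fail=0; on 'c' 0 → fail=0;  out {1}∪∅={1}

Text stream:
[0] read 'a'  n0⇒n4
[1] read 'e'  n4⇒n0 (fail-walked)
[2] read 'c'  n0⇒n0
[3] read 'b'  n0⇒n0
[4] read 'd'  n0⇒n1
[5] read 'a'  n1⇒n2
[6] read 'd'  n2⇒n3  emit P0@[4:6]
[7] read 'c'  n3⇒n6 (fail-walked)
[8] read 'd'  n6⇒n1 (fail-walked)
[9] read 'a'  n1⇒n2
[10] read 'd'  n2⇒n3  emit P0@[8:10]
[11] read 'c'  n3⇒n6 (fail-walked)
[12] read 'd'  n6⇒n1 (fail-walked)
[13] read 'a'  n1⇒n2
[14] read 'd'  n2⇒n3  emit P0@[12:14]
[15] read 'c'  n3⇒n6 (fail-walked)
[16] read 'c'  n6⇒n7
[17] read 'c'  n7⇒n8  emit P1@[13:17]
[18] read 'a'  n8⇒n4 (fail-walked)
[19] read 'd'  n4⇒n5
[20] read 'c'  n5⇒n6
[21] read 'c'  n6⇒n7
[22] read 'c'  n7⇒n8  emit P1@[18:22]
[23] read 'e'  n8⇒n0 (fail-walked)
[24] read 'd'  n0⇒n1
[25] read 'a'  n1⇒n2
[26] read 'd'  n2⇒n3  emit P0@[24:26]
[27] read 'a'  n3⇒n2 (fail-walked)
[28] read 'd'  n2⇒n3  emit P0@[26:28]
[29] read 'c'  n3⇒n6 (fail-walked)
[30] read 'c'  n6⇒n7
[31] read 'c'  n7⇒n8  emit P1@[27:31]
[32] read 'b'  n8⇒n0 (fail-walked)
[33] read 'e'  n0⇒n0
[34] read 'c'  n0⇒n0
[35] read 'a'  n0⇒n4
[36] read 'd'  n4⇒n5
[37] read 'c'  n5⇒n6
[38] read 'c'  n6⇒n7
[39] read 'c'  n7⇒n8  emit P1@[35:39]
[40] read 'd'  n8⇒n1 (fail-walked)
[41] read 'a'  n1⇒n2
[42] read 'd'  n2⇒n3  emit P0@[40:42]
[43] read 'b'  n3⇒n0 (fail-walked)
[44] read 'd'  n0⇒n1
[45] read 'a'  n1⇒n2
[46] read 'd'  n2⇒n3  emit P0@[44:46]
[47] read 'd'  n3⇒n1 (fail-walked)
[48] read 'b'  n1⇒n0 (fail-walked)
[49] read 'd'  n0⇒n1
[50] read 'a'  n1⇒n2
[51] read 'b'  n2⇒n0 (fail-walked)
[52] read 'b'  n0⇒n0
[53] read 'a'  n0⇒n4
[54] read 'd'  n4⇒n5
[55] read 'c'  n5⇒n6
[56] read 'c'  n6⇒n7
[57] read 'c'  n7⇒n8  emit P1@[53:57]
[58] read 'b'  n8⇒n0 (fail-walked)
[59] read 'a'  n0⇒n4
[60] read 'b'  n4⇒n0 (fail-walked)
[61] read 'd'  n0⇒n1
[62] read 'a'  n1⇒n2
[63] read 'd'  n2⇒n3  emit P0@[61:63]
[64] read 'a'  n3⇒n2 (fail-walked)
[65] read 'd'  n2⇒n3  emit P0@[63:65]

All matches (sorted): [[6,0],[10,0],[14,0],[17,1],[22,1],[26,0],[28,0],[31,1],[39,1],[42,0],[46,0],[57,1],[63,0],[65,0]]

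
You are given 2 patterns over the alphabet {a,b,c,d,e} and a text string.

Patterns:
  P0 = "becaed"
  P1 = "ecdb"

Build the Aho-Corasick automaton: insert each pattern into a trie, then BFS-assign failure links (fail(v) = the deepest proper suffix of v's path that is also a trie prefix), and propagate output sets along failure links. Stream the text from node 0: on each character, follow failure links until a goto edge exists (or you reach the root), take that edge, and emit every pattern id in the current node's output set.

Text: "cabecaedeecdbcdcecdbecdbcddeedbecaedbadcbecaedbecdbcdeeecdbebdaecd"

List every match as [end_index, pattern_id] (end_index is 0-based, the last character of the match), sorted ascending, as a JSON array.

Build automaton:
Trie (insert patterns):
  0='ε' goto b→1 e→7
  1='b' goto e→2
  2='be' goto c→3
  3='bec' goto a→4
  4='beca' goto e→5
  5='becae' goto d→6
  6='becaed' goto ·  [P0 ends]
  7='e' goto c→8
  8='ec' goto d→9
  9='ecd' goto b→10
  10='ecdb' goto ·  [P1 ends]

Failure links (BFS by depth):
  n1('b'): parent n0 fail=0; on 'b' 0 → fail=0;  out ∅∪∅=∅
  n7('e'): parent n0 fail=0; on 'e' 0 → fail=0;  out ∅∪∅=∅
  n2('be'): parent n1 fail=0; on 'e' 0 → fail=7;  out ∅∪∅=∅
  n8('ec'): parent n7 fail=0; on 'c' 0 → fail=0;  out ∅∪∅=∅
  n3('bec'): parent n2 fail=7; on 'c' 7 → fail=8;  out ∅∪∅=∅
  n9('ecd'): parent n8 fail=0; on 'd' 0 → fail=0;  out ∅∪∅=∅
  n4('beca'): parent n3 fail=8; on 'a' 8→0 → fail=0;  out ∅∪∅=∅
  n10('ecdb'): parent n9 fail=0; on 'b' 0 → fail=1;  out {1}∪∅={1}
  n5('becae'): parent n4 fail=0; on 'e' 0 → fail=7;  out ∅∪∅=∅
  n6('becaed'): parent n5 fail=7; on 'd' 7→0 → fail=0;  out {0}∪∅={0}

Scan:
pos 0 'c': at 0
pos 1 'a': at 0
pos 2 'b': at 1
pos 3 'e': at 2
pos 4 'c': at 3
pos 5 'a': at 4
pos 6 'e': at 5
pos 7 'd': at 6  ** P0@[2:7]
pos 8 'e': at 7 ·f
pos 9 'e': at 7 ·f
pos 10 'c': at 8
pos 11 'd': at 9
pos 12 'b': at 10  ** P1@[9:12]
pos 13 'c': at 0 ·f
pos 14 'd': at 0
pos 15 'c': at 0
pos 16 'e': at 7
pos 17 'c': at 8
pos 18 'd': at 9
pos 19 'b': at 10  ** P1@[16:19]
pos 20 'e': at 2 ·f
pos 21 'c': at 3
pos 22 'd': at 9 ·f
pos 23 'b': at 10  ** P1@[20:23]
pos 24 'c': at 0 ·f
pos 25 'd': at 0
pos 26 'd': at 0
pos 27 'e': at 7
pos 28 'e': at 7 ·f
pos 29 'd': at 0 ·f
pos 30 'b': at 1
pos 31 'e': at 2
pos 32 'c': at 3
pos 33 'a': at 4
pos 34 'e': at 5
pos 35 'd': at 6  ** P0@[30:35]
pos 36 'b': at 1 ·f
pos 37 'a': at 0 ·f
pos 38 'd': at 0
pos 39 'c': at 0
pos 40 'b': at 1
pos 41 'e': at 2
pos 42 'c': at 3
pos 43 'a': at 4
pos 44 'e': at 5
pos 45 'd': at 6  ** P0@[40:45]
pos 46 'b': at 1 ·f
pos 47 'e': at 2
pos 48 'c': at 3
pos 49 'd': at 9 ·f
pos 50 'b': at 10  ** P1@[47:50]
pos 51 'c': at 0 ·f
pos 52 'd': at 0
pos 53 'e': at 7
pos 54 'e': at 7 ·f
pos 55 'e': at 7 ·f
pos 56 'c': at 8
pos 57 'd': at 9
pos 58 'b': at 10  ** P1@[55:58]
pos 59 'e': at 2 ·f
pos 60 'b': at 1 ·f
pos 61 'd': at 0 ·f
pos 62 'a': at 0
pos 63 'e': at 7
pos 64 'c': at 8
pos 65 'd': at 9

All matches (sorted): [[7,0],[12,1],[19,1],[23,1],[35,0],[45,0],[50,1],[58,1]]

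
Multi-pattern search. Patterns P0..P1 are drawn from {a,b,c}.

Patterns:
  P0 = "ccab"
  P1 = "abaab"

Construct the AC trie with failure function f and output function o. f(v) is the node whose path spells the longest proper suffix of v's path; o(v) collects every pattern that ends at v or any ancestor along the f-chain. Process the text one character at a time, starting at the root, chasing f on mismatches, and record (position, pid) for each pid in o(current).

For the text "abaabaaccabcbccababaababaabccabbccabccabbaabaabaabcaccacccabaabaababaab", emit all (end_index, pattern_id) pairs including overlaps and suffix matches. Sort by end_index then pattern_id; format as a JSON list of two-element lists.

Build automaton:
Trie (insert patterns):
  n0 'ε': a→5 c→1
  n1 'c': c→2
  n2 'cc': a→3
  n3 'cca': b→4
  n4 'ccab': ·  ←P0
  n5 'a': b→6
  n6 'ab': a→7
  n7 'aba': a→8
  n8 'abaa': b→9
  n9 'abaab': ·  ←P1

Failure links (BFS by depth):
  fail(1) 'c': from fail(0)=0 chase 'c': 0 ⇒ 0;  out=∅∪out(0)=∅
  fail(5) 'a': from fail(0)=0 chase 'a': 0 ⇒ 0;  out=∅∪out(0)=∅
  fail(2) 'cc': from fail(1)=0 chase 'c': 0 ⇒ 1;  out=∅∪out(1)=∅
  fail(6) 'ab': from fail(5)=0 chase 'b': 0 ⇒ 0;  out=∅∪out(0)=∅
  fail(3) 'cca': from fail(2)=1 chase 'a': 1→0 ⇒ 5;  out=∅∪out(5)=∅
  fail(7) 'aba': from fail(6)=0 chase 'a': 0 ⇒ 5;  out=∅∪out(5)=∅
  fail(4) 'ccab': from fail(3)=5 chase 'b': 5 ⇒ 6;  out={0}∪out(6)={0}
  fail(8) 'abaa': from fail(7)=5 chase 'a': 5→0 ⇒ 5;  out=∅∪out(5)=∅
  fail(9) 'abaab': from fail(8)=5 chase 'b': 5 ⇒ 6;  out={1}∪out(6)={1}

Text stream:
pos 0 'a': at 5
pos 1 'b': at 6
pos 2 'a': at 7
pos 3 'a': at 8
pos 4 'b': at 9  emit P1@[0:4]
pos 5 'a': at 7 ·f
pos 6 'a': at 8
pos 7 'c': at 1 ·f
pos 8 'c': at 2
pos 9 'a': at 3
pos 10 'b': at 4  emit P0@[7:10]
pos 11 'c': at 1 ·f
pos 12 'b': at 0 ·f
pos 13 'c': at 1
pos 14 'c': at 2
pos 15 'a': at 3
pos 16 'b': at 4  emit P0@[13:16]
pos 17 'a': at 7 ·f
pos 18 'b': at 6 ·f
pos 19 'a': at 7
pos 20 'a': at 8
pos 21 'b': at 9  emit P1@[17:21]
pos 22 'a': at 7 ·f
pos 23 'b': at 6 ·f
pos 24 'a': at 7
pos 25 'a': at 8
pos 26 'b': at 9  emit P1@[22:26]
pos 27 'c': at 1 ·f
pos 28 'c': at 2
pos 29 'a': at 3
pos 30 'b': at 4  emit P0@[27:30]
pos 31 'b': at 0 ·f
pos 32 'c': at 1
pos 33 'c': at 2
pos 34 'a': at 3
pos 35 'b': at 4  emit P0@[32:35]
pos 36 'c': at 1 ·f
pos 37 'c': at 2
pos 38 'a': at 3
pos 39 'b': at 4  emit P0@[36:39]
pos 40 'b': at 0 ·f
pos 41 'a': at 5
pos 42 'a': at 5 ·f
pos 43 'b': at 6
pos 44 'a': at 7
pos 45 'a': at 8
pos 46 'b': at 9  emit P1@[42:46]
pos 47 'a': at 7 ·f
pos 48 'a': at 8
pos 49 'b': at 9  emit P1@[45:49]
pos 50 'c': at 1 ·f
pos 51 'a': at 5 ·f
pos 52 'c': at 1 ·f
pos 53 'c': at 2
pos 54 'a': at 3
pos 55 'c': at 1 ·f
pos 56 'c': at 2
pos 57 'c': at 2 ·f
pos 58 'a': at 3
pos 59 'b': at 4  emit P0@[56:59]
pos 60 'a': at 7 ·f
pos 61 'a': at 8
pos 62 'b': at 9  emit P1@[58:62]
pos 63 'a': at 7 ·f
pos 64 'a': at 8
pos 65 'b': at 9  emit P1@[61:65]
pos 66 'a': at 7 ·f
pos 67 'b': at 6 ·f
pos 68 'a': at 7
pos 69 'a': at 8
pos 70 'b': at 9  emit P1@[66:70]

Matches: [[4,1],[10,0],[16,0],[21,1],[26,1],[30,0],[35,0],[39,0],[46,1],[49,1],[59,0],[62,1],[65,1],[70,1]]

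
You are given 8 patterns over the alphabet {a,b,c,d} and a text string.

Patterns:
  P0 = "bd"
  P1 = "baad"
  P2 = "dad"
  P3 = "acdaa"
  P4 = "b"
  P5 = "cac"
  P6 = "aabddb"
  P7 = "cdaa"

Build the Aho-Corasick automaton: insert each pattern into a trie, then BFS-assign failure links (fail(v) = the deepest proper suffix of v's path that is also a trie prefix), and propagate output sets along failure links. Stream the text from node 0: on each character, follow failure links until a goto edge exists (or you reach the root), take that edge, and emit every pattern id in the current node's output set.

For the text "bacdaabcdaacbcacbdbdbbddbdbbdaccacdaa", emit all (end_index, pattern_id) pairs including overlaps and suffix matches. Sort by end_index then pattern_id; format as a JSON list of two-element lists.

Build:
Trie (insert patterns):
  0='ε' goto a→9 b→1 c→14 d→6
  1='b' goto a→3 d→2  [P4 ends]
  2='bd' goto ·  [P0 ends]
  3='ba' goto a→4
  4='baa' goto d→5
  5='baad' goto ·  [P1 ends]
  6='d' goto a→7
  7='da' goto d→8
  8='dad' goto ·  [P2 ends]
  9='a' goto a→17 c→10
  10='ac' goto d→11
  11='acd' goto a→12
  12='acda' goto a→13
  13='acdaa' goto ·  [P3 ends]
  14='c' goto a→15 d→22
  15='ca' goto c→16
  16='cac' goto ·  [P5 ends]
  17='aa' goto b→18
  18='aab' goto d→19
  19='aabd' goto d→20
  20='aabdd' goto b→21
  21='aabddb' goto ·  [P6 ends]
  22='cd' goto a→23
  23='cda' goto a→24
  24='cdaa' goto ·  [P7 ends]

Failure links (BFS by depth):
  n1('b'): parent n0 fail=0; on 'b' 0 → fail=0;  out {4}∪∅={4}
  n6('d'): parent n0 fail=0; on 'd' 0 → fail=0;  out ∅∪∅=∅
  n9('a'): parent n0 fail=0; on 'a' 0 → fail=0;  out ∅∪∅=∅
  n14('c'): parent n0 fail=0; on 'c' 0 → fail=0;  out ∅∪∅=∅
  n2('bd'): parent n1 fail=0; on 'd' 0 → fail=6;  out {0}∪∅={0}
  n3('ba'): parent n1 fail=0; on 'a' 0 → fail=9;  out ∅∪∅=∅
  n7('da'): parent n6 fail=0; on 'a' 0 → fail=9;  out ∅∪∅=∅
  n10('ac'): parent n9 fail=0; on 'c' 0 → fail=14;  out ∅∪∅=∅
  n15('ca'): parent n14 fail=0; on 'a' 0 → fail=9;  out ∅∪∅=∅
  n17('aa'): parent n9 fail=0; on 'a' 0 → fail=9;  out ∅∪∅=∅
  n22('cd'): parent n14 fail=0; on 'd' 0 → fail=6;  out ∅∪∅=∅
  n4('baa'): parent n3 fail=9; on 'a' 9 → fail=17;  out ∅∪∅=∅
  n8('dad'): parent n7 fail=9; on 'd' 9→0 → fail=6;  out {2}∪∅={2}
  n11('acd'): parent n10 fail=14; on 'd' 14 → fail=22;  out ∅∪∅=∅
  n16('cac'): parent n15 fail=9; on 'c' 9 → fail=10;  out {5}∪∅={5}
  n18('aab'): parent n17 fail=9; on 'b' 9→0 → fail=1;  out ∅∪{4}={4}
  n23('cda'): parent n22 fail=6; on 'a' 6 → fail=7;  out ∅∪∅=∅
  n5('baad'): parent n4 fail=17; on 'd' 17→9→0 → fail=6;  out {1}∪∅={1}
  n12('acda'): parent n11 fail=22; on 'a' 22 → fail=23;  out ∅∪∅=∅
  n19('aabd'): parent n18 fail=1; on 'd' 1 → fail=2;  out ∅∪{0}={0}
  n24('cdaa'): parent n23 fail=7; on 'a' 7→9 → fail=17;  out {7}∪∅={7}
  n13('acdaa'): parent n12 fail=23; on 'a' 23 → fail=24;  out {3}∪{7}={3,7}
  n20('aabdd'): parent n19 fail=2; on 'd' 2→6→0 → fail=6;  out ∅∪∅=∅
  n21('aabddb'): parent n20 fail=6; on 'b' 6→0 → fail=1;  out {6}∪{4}={4,6}

Run:
pos 0 'b': at 1  emit P4@[0:0]
pos 1 'a': at 3
pos 2 'c': at 10 ·f
pos 3 'd': at 11
pos 4 'a': at 12
pos 5 'a': at 13  emit P3@[1:5],P7@[2:5]
pos 6 'b': at 18 ·f  emit P4@[6:6]
pos 7 'c': at 14 ·f
pos 8 'd': at 22
pos 9 'a': at 23
pos 10 'a': at 24  emit P7@[7:10]
pos 11 'c': at 10 ·f
pos 12 'b': at 1 ·f  emit P4@[12:12]
pos 13 'c': at 14 ·f
pos 14 'a': at 15
pos 15 'c': at 16  emit P5@[13:15]
pos 16 'b': at 1 ·f  emit P4@[16:16]
pos 17 'd': at 2  emit P0@[16:17]
pos 18 'b': at 1 ·f  emit P4@[18:18]
pos 19 'd': at 2  emit P0@[18:19]
pos 20 'b': at 1 ·f  emit P4@[20:20]
pos 21 'b': at 1 ·f  emit P4@[21:21]
pos 22 'd': at 2  emit P0@[21:22]
pos 23 'd': at 6 ·f
pos 24 'b': at 1 ·f  emit P4@[24:24]
pos 25 'd': at 2  emit P0@[24:25]
pos 26 'b': at 1 ·f  emit P4@[26:26]
pos 27 'b': at 1 ·f  emit P4@[27:27]
pos 28 'd': at 2  emit P0@[27:28]
pos 29 'a': at 7 ·f
pos 30 'c': at 10 ·f
pos 31 'c': at 14 ·f
pos 32 'a': at 15
pos 33 'c': at 16  emit P5@[31:33]
pos 34 'd': at 11 ·f
pos 35 'a': at 12
pos 36 'a': at 13  emit P3@[32:36],P7@[33:36]

All matches (sorted): [[0,4],[5,3],[5,7],[6,4],[10,7],[12,4],[15,5],[16,4],[17,0],[18,4],[19,0],[20,4],[21,4],[22,0],[24,4],[25,0],[26,4],[27,4],[28,0],[33,5],[36,3],[36,7]]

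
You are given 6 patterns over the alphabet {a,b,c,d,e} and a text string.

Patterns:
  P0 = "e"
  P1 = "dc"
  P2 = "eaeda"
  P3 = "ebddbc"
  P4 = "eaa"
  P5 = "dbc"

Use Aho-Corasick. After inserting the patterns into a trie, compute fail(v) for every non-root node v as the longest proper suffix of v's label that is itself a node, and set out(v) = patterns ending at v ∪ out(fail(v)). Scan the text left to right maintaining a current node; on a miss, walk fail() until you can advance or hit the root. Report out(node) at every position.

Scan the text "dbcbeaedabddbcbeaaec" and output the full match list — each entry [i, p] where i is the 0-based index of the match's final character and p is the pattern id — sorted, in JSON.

Build automaton:
Trie nodes:
  0='ε' goto d→2 e→1
  1='e' goto a→4 b→8  ←P0
  2='d' goto b→14 c→3
  3='dc' goto ·  ←P1
  4='ea' goto a→13 e→5
  5='eae' goto d→6
  6='eaed' goto a→7
  7='eaeda' goto ·  ←P2
  8='eb' goto d→9
  9='ebd' goto d→10
  10='ebdd' goto b→11
  11='ebddb' goto c→12
  12='ebddbc' goto ·  ←P3
  13='eaa' goto ·  ←P4
  14='db' goto c→15
  15='dbc' goto ·  ←P5

Failure links (BFS by depth):
  n1('e'): parent n0 fail=0; on 'e' 0 → fail=0;  out {0}∪∅={0}
  n2('d'): parent n0 fail=0; on 'd' 0 → fail=0;  out ∅∪∅=∅
  n3('dc'): parent n2 fail=0; on 'c' 0 → fail=0;  out {1}∪∅={1}
  n4('ea'): parent n1 fail=0; on 'a' 0 → fail=0;  out ∅∪∅=∅
  n8('eb'): parent n1 fail=0; on 'b' 0 → fail=0;  out ∅∪∅=∅
  n14('db'): parent n2 fail=0; on 'b' 0 → fail=0;  out ∅∪∅=∅
  n5('eae'): parent n4 fail=0; on 'e' 0 → fail=1;  out ∅∪{0}={0}
  n9('ebd'): parent n8 fail=0; on 'd' 0 → fail=2;  out ∅∪∅=∅
  n13('eaa'): parent n4 fail=0; on 'a' 0 → fail=0;  out {4}∪∅={4}
  n15('dbc'): parent n14 fail=0; on 'c' 0 → fail=0;  out {5}∪∅={5}
  n6('eaed'): parent n5 fail=1; on 'd' 1→0 → fail=2;  out ∅∪∅=∅
  n10('ebdd'): parent n9 fail=2; on 'd' 2→0 → fail=2;  out ∅∪∅=∅
  n7('eaeda'): parent n6 fail=2; on 'a' 2→0 → fail=0;  out {2}∪∅={2}
  n11('ebddb'): parent n10 fail=2; on 'b' 2 → fail=14;  out ∅∪∅=∅
  n12('ebddbc'): parent n11 fail=14; on 'c' 14 → fail=15;  out {3}∪{5}={3,5}

Text stream:
i=0 'd': node 0→2
i=1 'b': node 2→14
i=2 'c': node 14→15  → match P5@[0:2]
i=3 'b': node 15→0 (via fail)
i=4 'e': node 0→1  → match P0@[4:4]
i=5 'a': node 1→4
i=6 'e': node 4→5  → match P0@[6:6]
i=7 'd': node 5→6
i=8 'a': node 6→7  → match P2@[4:8]
i=9 'b': node 7→0 (via fail)
i=10 'd': node 0→2
i=11 'd': node 2→2 (via fail)
i=12 'b': node 2→14
i=13 'c': node 14→15  → match P5@[11:13]
i=14 'b': node 15→0 (via fail)
i=15 'e': node 0→1  → match P0@[15:15]
i=16 'a': node 1→4
i=17 'a': node 4→13  → match P4@[15:17]
i=18 'e': node 13→1 (via fail)  → match P0@[18:18]
i=19 'c': node 1→0 (via fail)

Result: [[2,5],[4,0],[6,0],[8,2],[13,5],[15,0],[17,4],[18,0]]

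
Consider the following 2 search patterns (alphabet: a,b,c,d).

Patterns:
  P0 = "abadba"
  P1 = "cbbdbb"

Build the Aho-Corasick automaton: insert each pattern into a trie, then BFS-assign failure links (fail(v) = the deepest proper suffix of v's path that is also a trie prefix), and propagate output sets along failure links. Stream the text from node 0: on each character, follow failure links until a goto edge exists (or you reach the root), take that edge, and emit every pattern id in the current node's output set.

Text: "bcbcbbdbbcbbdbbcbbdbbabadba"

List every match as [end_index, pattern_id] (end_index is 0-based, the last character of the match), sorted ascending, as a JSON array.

Construct AC machine:
Trie (insert patterns):
  0='ε' goto a→1 c→7
  1='a' goto b→2
  2='ab' goto a→3
  3='aba' goto d→4
  4='abad' goto b→5
  5='abadb' goto a→6
  6='abadba' goto ·  ←P0
  7='c' goto b→8
  8='cb' goto b→9
  9='cbb' goto d→10
  10='cbbd' goto b→11
  11='cbbdb' goto b→12
  12='cbbdbb' goto ·  ←P1

Failure links (BFS by depth):
  n1('a'): parent n0 fail=0; on 'a' 0 → fail=0;  out ∅∪∅=∅
  n7('c'): parent n0 fail=0; on 'c' 0 → fail=0;  out ∅∪∅=∅
  n2('ab'): parent n1 fail=0; on 'b' 0 → fail=0;  out ∅∪∅=∅
  n8('cb'): parent n7 fail=0; on 'b' 0 → fail=0;  out ∅∪∅=∅
  n3('aba'): parent n2 fail=0; on 'a' 0 → fail=1;  out ∅∪∅=∅
  n9('cbb'): parent n8 fail=0; on 'b' 0 → fail=0;  out ∅∪∅=∅
  n4('abad'): parent n3 fail=1; on 'd' 1→0 → fail=0;  out ∅∪∅=∅
  n10('cbbd'): parent n9 fail=0; on 'd' 0 → fail=0;  out ∅∪∅=∅
  n5('abadb'): parent n4 fail=0; on 'b' 0 → fail=0;  out ∅∪∅=∅
  n11('cbbdb'): parent n10 fail=0; on 'b' 0 → fail=0;  out ∅∪∅=∅
  n6('abadba'): parent n5 fail=0; on 'a' 0 → fail=1;  out {0}∪∅={0}
  n12('cbbdbb'): parent n11 fail=0; on 'b' 0 → fail=0;  out {1}∪∅={1}

Text stream:
[0] read 'b'  n0⇒n0
[1] read 'c'  n0⇒n7
[2] read 'b'  n7⇒n8
[3] read 'c'  n8⇒n7 (via fail)
[4] read 'b'  n7⇒n8
[5] read 'b'  n8⇒n9
[6] read 'd'  n9⇒n10
[7] read 'b'  n10⇒n11
[8] read 'b'  n11⇒n12  → match P1@[3:8]
[9] read 'c'  n12⇒n7 (via fail)
[10] read 'b'  n7⇒n8
[11] read 'b'  n8⇒n9
[12] read 'd'  n9⇒n10
[13] read 'b'  n10⇒n11
[14] read 'b'  n11⇒n12  → match P1@[9:14]
[15] read 'c'  n12⇒n7 (via fail)
[16] read 'b'  n7⇒n8
[17] read 'b'  n8⇒n9
[18] read 'd'  n9⇒n10
[19] read 'b'  n10⇒n11
[20] read 'b'  n11⇒n12  → match P1@[15:20]
[21] read 'a'  n12⇒n1 (via fail)
[22] read 'b'  n1⇒n2
[23] read 'a'  n2⇒n3
[24] read 'd'  n3⇒n4
[25] read 'b'  n4⇒n5
[26] read 'a'  n5⇒n6  → match P0@[21:26]

All matches (sorted): [[8,1],[14,1],[20,1],[26,0]]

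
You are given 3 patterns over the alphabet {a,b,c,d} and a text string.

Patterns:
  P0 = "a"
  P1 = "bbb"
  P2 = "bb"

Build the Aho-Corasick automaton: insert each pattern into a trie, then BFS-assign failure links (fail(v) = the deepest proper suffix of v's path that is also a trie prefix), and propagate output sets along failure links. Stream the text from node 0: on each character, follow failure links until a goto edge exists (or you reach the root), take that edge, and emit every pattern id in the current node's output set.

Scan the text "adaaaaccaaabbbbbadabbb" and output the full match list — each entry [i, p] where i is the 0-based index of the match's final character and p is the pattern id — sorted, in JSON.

Build:
Trie nodes:
  0='ε' goto a→1 b→2
  1='a' goto ·  ←P0
  2='b' goto b→3
  3='bb' goto b→4  ←P2
  4='bbb' goto ·  ←P1

BFS fail/out derivation:
  fail(1) 'a': from fail(0)=0 chase 'a': 0 ⇒ 0;  out={0}∪out(0)={0}
  fail(2) 'b': from fail(0)=0 chase 'b': 0 ⇒ 0;  out=∅∪out(0)=∅
  fail(3) 'bb': from fail(2)=0 chase 'b': 0 ⇒ 2;  out={2}∪out(2)={2}
  fail(4) 'bbb': from fail(3)=2 chase 'b': 2 ⇒ 3;  out={1}∪out(3)={1,2}

Run:
i=0 'a': node 0→1  emit P0@[0:0]
i=1 'd': node 1→0 (via fail)
i=2 'a': node 0→1  emit P0@[2:2]
i=3 'a': node 1→1 (via fail)  emit P0@[3:3]
i=4 'a': node 1→1 (via fail)  emit P0@[4:4]
i=5 'a': node 1→1 (via fail)  emit P0@[5:5]
i=6 'c': node 1→0 (via fail)
i=7 'c': node 0→0
i=8 'a': node 0→1  emit P0@[8:8]
i=9 'a': node 1→1 (via fail)  emit P0@[9:9]
i=10 'a': node 1→1 (via fail)  emit P0@[10:10]
i=11 'b': node 1→2 (via fail)
i=12 'b': node 2→3  emit P2@[11:12]
i=13 'b': node 3→4  emit P1@[11:13],P2@[12:13]
i=14 'b': node 4→4 (via fail)  emit P1@[12:14],P2@[13:14]
i=15 'b': node 4→4 (via fail)  emit P1@[13:15],P2@[14:15]
i=16 'a': node 4→1 (via fail)  emit P0@[16:16]
i=17 'd': node 1→0 (via fail)
i=18 'a': node 0→1  emit P0@[18:18]
i=19 'b': node 1→2 (via fail)
i=20 'b': node 2→3  emit P2@[19:20]
i=21 'b': node 3→4  emit P1@[19:21],P2@[20:21]

Matches: [[0,0],[2,0],[3,0],[4,0],[5,0],[8,0],[9,0],[10,0],[12,2],[13,1],[13,2],[14,1],[14,2],[15,1],[15,2],[16,0],[18,0],[20,2],[21,1],[21,2]]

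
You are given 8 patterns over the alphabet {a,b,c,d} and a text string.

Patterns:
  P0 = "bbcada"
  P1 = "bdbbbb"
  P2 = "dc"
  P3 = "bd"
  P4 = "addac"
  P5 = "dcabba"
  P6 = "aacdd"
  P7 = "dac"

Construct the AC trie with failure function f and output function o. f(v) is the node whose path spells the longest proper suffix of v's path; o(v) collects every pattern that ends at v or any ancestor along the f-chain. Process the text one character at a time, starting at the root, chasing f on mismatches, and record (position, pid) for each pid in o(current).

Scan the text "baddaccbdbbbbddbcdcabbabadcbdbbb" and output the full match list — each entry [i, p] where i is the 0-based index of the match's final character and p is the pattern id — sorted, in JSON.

Construct AC machine:
Trie (insert patterns):
  0='ε' goto a→14 b→1 d→12
  1='b' goto b→2 d→7
  2='bb' goto c→3
  3='bbc' goto a→4
  4='bbca' goto d→5
  5='bbcad' goto a→6
  6='bbcada' goto ·  ←P0
  7='bd' goto b→8  ←P3
  8='bdb' goto b→9
  9='bdbb' goto b→10
  10='bdbbb' goto b→11
  11='bdbbbb' goto ·  ←P1
  12='d' goto a→27 c→13
  13='dc' goto a→19  ←P2
  14='a' goto a→23 d→15
  15='ad' goto d→16
  16='add' goto a→17
  17='adda' goto c→18
  18='addac' goto ·  ←P4
  19='dca' goto b→20
  20='dcab' goto b→21
  21='dcabb' goto a→22
  22='dcabba' goto ·  ←P5
  23='aa' goto c→24
  24='aac' goto d→25
  25='aacd' goto d→26
  26='aacdd' goto ·  ←P6
  27='da' goto c→28
  28='dac' goto ·  ←P7

Failure links (BFS by depth):
  fail(1) 'b': from fail(0)=0 chase 'b': 0 ⇒ 0;  out=∅∪out(0)=∅
  fail(12) 'd': from fail(0)=0 chase 'd': 0 ⇒ 0;  out=∅∪out(0)=∅
  fail(14) 'a': from fail(0)=0 chase 'a': 0 ⇒ 0;  out=∅∪out(0)=∅
  fail(2) 'bb': from fail(1)=0 chase 'b': 0 ⇒ 1;  out=∅∪out(1)=∅
  fail(7) 'bd': from fail(1)=0 chase 'd': 0 ⇒ 12;  out={3}∪out(12)={3}
  fail(13) 'dc': from fail(12)=0 chase 'c': 0 ⇒ 0;  out={2}∪out(0)={2}
  fail(15) 'ad': from fail(14)=0 chase 'd': 0 ⇒ 12;  out=∅∪out(12)=∅
  fail(23) 'aa': from fail(14)=0 chase 'a': 0 ⇒ 14;  out=∅∪out(14)=∅
  fail(27) 'da': from fail(12)=0 chase 'a': 0 ⇒ 14;  out=∅∪out(14)=∅
  fail(3) 'bbc': from fail(2)=1 chase 'c': 1→0 ⇒ 0;  out=∅∪out(0)=∅
  fail(8) 'bdb': from fail(7)=12 chase 'b': 12→0 ⇒ 1;  out=∅∪out(1)=∅
  fail(16) 'add': from fail(15)=12 chase 'd': 12→0 ⇒ 12;  out=∅∪out(12)=∅
  fail(19) 'dca': from fail(13)=0 chase 'a': 0 ⇒ 14;  out=∅∪out(14)=∅
  fail(24) 'aac': from fail(23)=14 chase 'c': 14→0 ⇒ 0;  out=∅∪out(0)=∅
  fail(28) 'dac': from fail(27)=14 chase 'c': 14→0 ⇒ 0;  out={7}∪out(0)={7}
  fail(4) 'bbca': from fail(3)=0 chase 'a': 0 ⇒ 14;  out=∅∪out(14)=∅
  fail(9) 'bdbb': from fail(8)=1 chase 'b': 1 ⇒ 2;  out=∅∪out(2)=∅
  fail(17) 'adda': from fail(16)=12 chase 'a': 12 ⇒ 27;  out=∅∪out(27)=∅
  fail(20) 'dcab': from fail(19)=14 chase 'b': 14→0 ⇒ 1;  out=∅∪out(1)=∅
  fail(25) 'aacd': from fail(24)=0 chase 'd': 0 ⇒ 12;  out=∅∪out(12)=∅
  fail(5) 'bbcad': from fail(4)=14 chase 'd': 14 ⇒ 15;  out=∅∪out(15)=∅
  fail(10) 'bdbbb': from fail(9)=2 chase 'b': 2→1 ⇒ 2;  out=∅∪out(2)=∅
  fail(18) 'addac': from fail(17)=27 chase 'c': 27 ⇒ 28;  out={4}∪out(28)={4,7}
  fail(21) 'dcabb': from fail(20)=1 chase 'b': 1 ⇒ 2;  out=∅∪out(2)=∅
  fail(26) 'aacdd': from fail(25)=12 chase 'd': 12→0 ⇒ 12;  out={6}∪out(12)={6}
  fail(6) 'bbcada': from fail(5)=15 chase 'a': 15→12 ⇒ 27;  out={0}∪out(27)={0}
  fail(11) 'bdbbbb': from fail(10)=2 chase 'b': 2→1 ⇒ 2;  out={1}∪out(2)={1}
  fail(22) 'dcabba': from fail(21)=2 chase 'a': 2→1→0 ⇒ 14;  out={5}∪out(14)={5}

Text stream:
[0] read 'b'  n0⇒n1
[1] read 'a'  n1⇒n14 (fail-walked)
[2] read 'd'  n14⇒n15
[3] read 'd'  n15⇒n16
[4] read 'a'  n16⇒n17
[5] read 'c'  n17⇒n18  → match P4@[1:5],P7@[3:5]
[6] read 'c'  n18⇒n0 (fail-walked)
[7] read 'b'  n0⇒n1
[8] read 'd'  n1⇒n7  → match P3@[7:8]
[9] read 'b'  n7⇒n8
[10] read 'b'  n8⇒n9
[11] read 'b'  n9⇒n10
[12] read 'b'  n10⇒n11  → match P1@[7:12]
[13] read 'd'  n11⇒n7 (fail-walked)  → match P3@[12:13]
[14] read 'd'  n7⇒n12 (fail-walked)
[15] read 'b'  n12⇒n1 (fail-walked)
[16] read 'c'  n1⇒n0 (fail-walked)
[17] read 'd'  n0⇒n12
[18] read 'c'  n12⇒n13  → match P2@[17:18]
[19] read 'a'  n13⇒n19
[20] read 'b'  n19⇒n20
[21] read 'b'  n20⇒n21
[22] read 'a'  n21⇒n22  → match P5@[17:22]
[23] read 'b'  n22⇒n1 (fail-walked)
[24] read 'a'  n1⇒n14 (fail-walked)
[25] read 'd'  n14⇒n15
[26] read 'c'  n15⇒n13 (fail-walked)  → match P2@[25:26]
[27] read 'b'  n13⇒n1 (fail-walked)
[28] read 'd'  n1⇒n7  → match P3@[27:28]
[29] read 'b'  n7⇒n8
[30] read 'b'  n8⇒n9
[31] read 'b'  n9⇒n10

Result: [[5,4],[5,7],[8,3],[12,1],[13,3],[18,2],[22,5],[26,2],[28,3]]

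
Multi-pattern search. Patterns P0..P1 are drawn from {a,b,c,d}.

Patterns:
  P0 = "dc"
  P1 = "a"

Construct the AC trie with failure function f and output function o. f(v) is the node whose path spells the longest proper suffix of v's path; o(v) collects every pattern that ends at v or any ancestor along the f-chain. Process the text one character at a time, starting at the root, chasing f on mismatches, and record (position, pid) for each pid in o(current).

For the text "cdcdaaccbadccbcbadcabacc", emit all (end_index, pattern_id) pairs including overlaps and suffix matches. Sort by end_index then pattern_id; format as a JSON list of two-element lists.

Construct AC machine:
Trie (insert patterns):
  n0 'ε': a→3 d→1
  n1 'd': c→2
  n2 'dc': ·  ←P0
  n3 'a': ·  ←P1

BFS fail/out derivation:
  fail(1) 'd': from fail(0)=0 chase 'd': 0 ⇒ 0;  out=∅∪out(0)=∅
  fail(3) 'a': from fail(0)=0 chase 'a': 0 ⇒ 0;  out={1}∪out(0)={1}
  fail(2) 'dc': from fail(1)=0 chase 'c': 0 ⇒ 0;  out={0}∪out(0)={0}

Run:
i=0 'c': node 0→0
i=1 'd': node 0→1
i=2 'c': node 1→2  emit P0@[1:2]
i=3 'd': node 2→1 ·f
i=4 'a': node 1→3 ·f  emit P1@[4:4]
i=5 'a': node 3→3 ·f  emit P1@[5:5]
i=6 'c': node 3→0 ·f
i=7 'c': node 0→0
i=8 'b': node 0→0
i=9 'a': node 0→3  emit P1@[9:9]
i=10 'd': node 3→1 ·f
i=11 'c': node 1→2  emit P0@[10:11]
i=12 'c': node 2→0 ·f
i=13 'b': node 0→0
i=14 'c': node 0→0
i=15 'b': node 0→0
i=16 'a': node 0→3  emit P1@[16:16]
i=17 'd': node 3→1 ·f
i=18 'c': node 1→2  emit P0@[17:18]
i=19 'a': node 2→3 ·f  emit P1@[19:19]
i=20 'b': node 3→0 ·f
i=21 'a': node 0→3  emit P1@[21:21]
i=22 'c': node 3→0 ·f
i=23 'c': node 0→0

Result: [[2,0],[4,1],[5,1],[9,1],[11,0],[16,1],[18,0],[19,1],[21,1]]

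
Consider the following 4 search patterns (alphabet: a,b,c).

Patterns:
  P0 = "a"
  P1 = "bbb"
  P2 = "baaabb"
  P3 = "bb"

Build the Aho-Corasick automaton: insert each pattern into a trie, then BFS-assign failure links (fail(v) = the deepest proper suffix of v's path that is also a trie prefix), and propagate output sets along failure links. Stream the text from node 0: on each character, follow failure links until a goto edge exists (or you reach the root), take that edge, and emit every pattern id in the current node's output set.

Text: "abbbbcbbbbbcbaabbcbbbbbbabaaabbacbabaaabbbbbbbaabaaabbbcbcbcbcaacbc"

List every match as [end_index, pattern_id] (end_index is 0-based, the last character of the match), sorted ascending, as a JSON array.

Construct AC machine:
Trie nodes:
  0='ε' goto a→1 b→2
  1='a' goto ·  ←P0
  2='b' goto a→5 b→3
  3='bb' goto b→4  ←P3
  4='bbb' goto ·  ←P1
  5='ba' goto a→6
  6='baa' goto a→7
  7='baaa' goto b→8
  8='baaab' goto b→9
  9='baaabb' goto ·  ←P2

Failure links (BFS by depth):
  n1('a'): parent n0 fail=0; on 'a' 0 → fail=0;  out {0}∪∅={0}
  n2('b'): parent n0 fail=0; on 'b' 0 → fail=0;  out ∅∪∅=∅
  n3('bb'): parent n2 fail=0; on 'b' 0 → fail=2;  out {3}∪∅={3}
  n5('ba'): parent n2 fail=0; on 'a' 0 → fail=1;  out ∅∪{0}={0}
  n4('bbb'): parent n3 fail=2; on 'b' 2 → fail=3;  out {1}∪{3}={1,3}
  n6('baa'): parent n5 fail=1; on 'a' 1→0 → fail=1;  out ∅∪{0}={0}
  n7('baaa'): parent n6 fail=1; on 'a' 1→0 → fail=1;  out ∅∪{0}={0}
  n8('baaab'): parent n7 fail=1; on 'b' 1→0 → fail=2;  out ∅∪∅=∅
  n9('baaabb'): parent n8 fail=2; on 'b' 2 → fail=3;  out {2}∪{3}={2,3}

Text stream:
pos 0 'a': at 1  → match P0@[0:0]
pos 1 'b': at 2 ·f
pos 2 'b': at 3  → match P3@[1:2]
pos 3 'b': at 4  → match P1@[1:3],P3@[2:3]
pos 4 'b': at 4 ·f  → match P1@[2:4],P3@[3:4]
pos 5 'c': at 0 ·f
pos 6 'b': at 2
pos 7 'b': at 3  → match P3@[6:7]
pos 8 'b': at 4  → match P1@[6:8],P3@[7:8]
pos 9 'b': at 4 ·f  → match P1@[7:9],P3@[8:9]
pos 10 'b': at 4 ·f  → match P1@[8:10],P3@[9:10]
pos 11 'c': at 0 ·f
pos 12 'b': at 2
pos 13 'a': at 5  → match P0@[13:13]
pos 14 'a': at 6  → match P0@[14:14]
pos 15 'b': at 2 ·f
pos 16 'b': at 3  → match P3@[15:16]
pos 17 'c': at 0 ·f
pos 18 'b': at 2
pos 19 'b': at 3  → match P3@[18:19]
pos 20 'b': at 4  → match P1@[18:20],P3@[19:20]
pos 21 'b': at 4 ·f  → match P1@[19:21],P3@[20:21]
pos 22 'b': at 4 ·f  → match P1@[20:22],P3@[21:22]
pos 23 'b': at 4 ·f  → match P1@[21:23],P3@[22:23]
pos 24 'a': at 5 ·f  → match P0@[24:24]
pos 25 'b': at 2 ·f
pos 26 'a': at 5  → match P0@[26:26]
pos 27 'a': at 6  → match P0@[27:27]
pos 28 'a': at 7  → match P0@[28:28]
pos 29 'b': at 8
pos 30 'b': at 9  → match P2@[25:30],P3@[29:30]
pos 31 'a': at 5 ·f  → match P0@[31:31]
pos 32 'c': at 0 ·f
pos 33 'b': at 2
pos 34 'a': at 5  → match P0@[34:34]
pos 35 'b': at 2 ·f
pos 36 'a': at 5  → match P0@[36:36]
pos 37 'a': at 6  → match P0@[37:37]
pos 38 'a': at 7  → match P0@[38:38]
pos 39 'b': at 8
pos 40 'b': at 9  → match P2@[35:40],P3@[39:40]
pos 41 'b': at 4 ·f  → match P1@[39:41],P3@[40:41]
pos 42 'b': at 4 ·f  → match P1@[40:42],P3@[41:42]
pos 43 'b': at 4 ·f  → match P1@[41:43],P3@[42:43]
pos 44 'b': at 4 ·f  → match P1@[42:44],P3@[43:44]
pos 45 'b': at 4 ·f  → match P1@[43:45],P3@[44:45]
pos 46 'a': at 5 ·f  → match P0@[46:46]
pos 47 'a': at 6  → match P0@[47:47]
pos 48 'b': at 2 ·f
pos 49 'a': at 5  → match P0@[49:49]
pos 50 'a': at 6  → match P0@[50:50]
pos 51 'a': at 7  → match P0@[51:51]
pos 52 'b': at 8
pos 53 'b': at 9  → match P2@[48:53],P3@[52:53]
pos 54 'b': at 4 ·f  → match P1@[52:54],P3@[53:54]
pos 55 'c': at 0 ·f
pos 56 'b': at 2
pos 57 'c': at 0 ·f
pos 58 'b': at 2
pos 59 'c': at 0 ·f
pos 60 'b': at 2
pos 61 'c': at 0 ·f
pos 62 'a': at 1  → match P0@[62:62]
pos 63 'a': at 1 ·f  → match P0@[63:63]
pos 64 'c': at 0 ·f
pos 65 'b': at 2
pos 66 'c': at 0 ·f

All matches (sorted): [[0,0],[2,3],[3,1],[3,3],[4,1],[4,3],[7,3],[8,1],[8,3],[9,1],[9,3],[10,1],[10,3],[13,0],[14,0],[16,3],[19,3],[20,1],[20,3],[21,1],[21,3],[22,1],[22,3],[23,1],[23,3],[24,0],[26,0],[27,0],[28,0],[30,2],[30,3],[31,0],[34,0],[36,0],[37,0],[38,0],[40,2],[40,3],[41,1],[41,3],[42,1],[42,3],[43,1],[43,3],[44,1],[44,3],[45,1],[45,3],[46,0],[47,0],[49,0],[50,0],[51,0],[53,2],[53,3],[54,1],[54,3],[62,0],[63,0]]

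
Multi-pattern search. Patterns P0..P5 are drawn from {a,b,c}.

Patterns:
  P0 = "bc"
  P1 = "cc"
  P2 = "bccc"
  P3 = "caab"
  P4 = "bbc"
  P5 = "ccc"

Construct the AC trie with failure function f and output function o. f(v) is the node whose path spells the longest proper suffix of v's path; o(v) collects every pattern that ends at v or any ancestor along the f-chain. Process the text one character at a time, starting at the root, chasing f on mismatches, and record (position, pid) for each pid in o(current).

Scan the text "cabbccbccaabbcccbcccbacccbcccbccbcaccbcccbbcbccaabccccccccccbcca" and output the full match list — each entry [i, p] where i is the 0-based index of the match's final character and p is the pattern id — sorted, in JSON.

Construct AC machine:
Trie nodes:
  n0 'ε': b→1 c→3
  n1 'b': b→10 c→2
  n2 'bc': c→5  ←P0
  n3 'c': a→7 c→4
  n4 'cc': c→12  ←P1
  n5 'bcc': c→6
  n6 'bccc': ·  ←P2
  n7 'ca': a→8
  n8 'caa': b→9
  n9 'caab': ·  ←P3
  n10 'bb': c→11
  n11 'bbc': ·  ←P4
  n12 'ccc': ·  ←P5

Failure links (BFS by depth):
  n1('b'): parent n0 fail=0; on 'b' 0 → fail=0;  out ∅∪∅=∅
  n3('c'): parent n0 fail=0; on 'c' 0 → fail=0;  out ∅∪∅=∅
  n2('bc'): parent n1 fail=0; on 'c' 0 → fail=3;  out {0}∪∅={0}
  n4('cc'): parent n3 fail=0; on 'c' 0 → fail=3;  out {1}∪∅={1}
  n7('ca'): parent n3 fail=0; on 'a' 0 → fail=0;  out ∅∪∅=∅
  n10('bb'): parent n1 fail=0; on 'b' 0 → fail=1;  out ∅∪∅=∅
  n5('bcc'): parent n2 fail=3; on 'c' 3 → fail=4;  out ∅∪{1}={1}
  n8('caa'): parent n7 fail=0; on 'a' 0 → fail=0;  out ∅∪∅=∅
  n11('bbc'): parent n10 fail=1; on 'c' 1 → fail=2;  out {4}∪{0}={0,4}
  n12('ccc'): parent n4 fail=3; on 'c' 3 → fail=4;  out {5}∪{1}={1,5}
  n6('bccc'): parent n5 fail=4; on 'c' 4 → fail=12;  out {2}∪{1,5}={1,2,5}
  n9('caab'): parent n8 fail=0; on 'b' 0 → fail=1;  out {3}∪∅={3}

Text stream:
pos 0 'c': at 3
pos 1 'a': at 7
pos 2 'b': at 1 ·f
pos 3 'b': at 10
pos 4 'c': at 11  ** P0@[3:4],P4@[2:4]
pos 5 'c': at 5 ·f  ** P1@[4:5]
pos 6 'b': at 1 ·f
pos 7 'c': at 2  ** P0@[6:7]
pos 8 'c': at 5  ** P1@[7:8]
pos 9 'a': at 7 ·f
pos 10 'a': at 8
pos 11 'b': at 9  ** P3@[8:11]
pos 12 'b': at 10 ·f
pos 13 'c': at 11  ** P0@[12:13],P4@[11:13]
pos 14 'c': at 5 ·f  ** P1@[13:14]
pos 15 'c': at 6  ** P1@[14:15],P2@[12:15],P5@[13:15]
pos 16 'b': at 1 ·f
pos 17 'c': at 2  ** P0@[16:17]
pos 18 'c': at 5  ** P1@[17:18]
pos 19 'c': at 6  ** P1@[18:19],P2@[16:19],P5@[17:19]
pos 20 'b': at 1 ·f
pos 21 'a': at 0 ·f
pos 22 'c': at 3
pos 23 'c': at 4  ** P1@[22:23]
pos 24 'c': at 12  ** P1@[23:24],P5@[22:24]
pos 25 'b': at 1 ·f
pos 26 'c': at 2  ** P0@[25:26]
pos 27 'c': at 5  ** P1@[26:27]
pos 28 'c': at 6  ** P1@[27:28],P2@[25:28],P5@[26:28]
pos 29 'b': at 1 ·f
pos 30 'c': at 2  ** P0@[29:30]
pos 31 'c': at 5  ** P1@[30:31]
pos 32 'b': at 1 ·f
pos 33 'c': at 2  ** P0@[32:33]
pos 34 'a': at 7 ·f
pos 35 'c': at 3 ·f
pos 36 'c': at 4  ** P1@[35:36]
pos 37 'b': at 1 ·f
pos 38 'c': at 2  ** P0@[37:38]
pos 39 'c': at 5  ** P1@[38:39]
pos 40 'c': at 6  ** P1@[39:40],P2@[37:40],P5@[38:40]
pos 41 'b': at 1 ·f
pos 42 'b': at 10
pos 43 'c': at 11  ** P0@[42:43],P4@[41:43]
pos 44 'b': at 1 ·f
pos 45 'c': at 2  ** P0@[44:45]
pos 46 'c': at 5  ** P1@[45:46]
pos 47 'a': at 7 ·f
pos 48 'a': at 8
pos 49 'b': at 9  ** P3@[46:49]
pos 50 'c': at 2 ·f  ** P0@[49:50]
pos 51 'c': at 5  ** P1@[50:51]
pos 52 'c': at 6  ** P1@[51:52],P2@[49:52],P5@[50:52]
pos 53 'c': at 12 ·f  ** P1@[52:53],P5@[51:53]
pos 54 'c': at 12 ·f  ** P1@[53:54],P5@[52:54]
pos 55 'c': at 12 ·f  ** P1@[54:55],P5@[53:55]
pos 56 'c': at 12 ·f  ** P1@[55:56],P5@[54:56]
pos 57 'c': at 12 ·f  ** P1@[56:57],P5@[55:57]
pos 58 'c': at 12 ·f  ** P1@[57:58],P5@[56:58]
pos 59 'c': at 12 ·f  ** P1@[58:59],P5@[57:59]
pos 60 'b': at 1 ·f
pos 61 'c': at 2  ** P0@[60:61]
pos 62 'c': at 5  ** P1@[61:62]
pos 63 'a': at 7 ·f

Result: [[4,0],[4,4],[5,1],[7,0],[8,1],[11,3],[13,0],[13,4],[14,1],[15,1],[15,2],[15,5],[17,0],[18,1],[19,1],[19,2],[19,5],[23,1],[24,1],[24,5],[26,0],[27,1],[28,1],[28,2],[28,5],[30,0],[31,1],[33,0],[36,1],[38,0],[39,1],[40,1],[40,2],[40,5],[43,0],[43,4],[45,0],[46,1],[49,3],[50,0],[51,1],[52,1],[52,2],[52,5],[53,1],[53,5],[54,1],[54,5],[55,1],[55,5],[56,1],[56,5],[57,1],[57,5],[58,1],[58,5],[59,1],[59,5],[61,0],[62,1]]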